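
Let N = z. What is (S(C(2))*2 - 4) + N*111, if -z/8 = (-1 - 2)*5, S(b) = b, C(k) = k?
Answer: 13320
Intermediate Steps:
z = 120 (z = -8*(-1 - 2)*5 = -(-24)*5 = -8*(-15) = 120)
N = 120
(S(C(2))*2 - 4) + N*111 = (2*2 - 4) + 120*111 = (4 - 4) + 13320 = 0 + 13320 = 13320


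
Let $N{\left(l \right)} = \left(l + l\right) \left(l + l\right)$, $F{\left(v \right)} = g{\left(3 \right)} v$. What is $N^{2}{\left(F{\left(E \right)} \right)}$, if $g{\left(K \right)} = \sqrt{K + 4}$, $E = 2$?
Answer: $12544$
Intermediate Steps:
$g{\left(K \right)} = \sqrt{4 + K}$
$F{\left(v \right)} = v \sqrt{7}$ ($F{\left(v \right)} = \sqrt{4 + 3} v = \sqrt{7} v = v \sqrt{7}$)
$N{\left(l \right)} = 4 l^{2}$ ($N{\left(l \right)} = 2 l 2 l = 4 l^{2}$)
$N^{2}{\left(F{\left(E \right)} \right)} = \left(4 \left(2 \sqrt{7}\right)^{2}\right)^{2} = \left(4 \cdot 28\right)^{2} = 112^{2} = 12544$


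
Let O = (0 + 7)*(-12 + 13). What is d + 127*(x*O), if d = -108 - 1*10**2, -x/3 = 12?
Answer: -32212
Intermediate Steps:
x = -36 (x = -3*12 = -36)
O = 7 (O = 7*1 = 7)
d = -208 (d = -108 - 1*100 = -108 - 100 = -208)
d + 127*(x*O) = -208 + 127*(-36*7) = -208 + 127*(-252) = -208 - 32004 = -32212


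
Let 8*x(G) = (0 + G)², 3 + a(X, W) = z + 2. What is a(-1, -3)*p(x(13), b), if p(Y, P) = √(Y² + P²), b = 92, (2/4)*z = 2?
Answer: 3*√570257/8 ≈ 283.18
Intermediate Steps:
z = 4 (z = 2*2 = 4)
a(X, W) = 3 (a(X, W) = -3 + (4 + 2) = -3 + 6 = 3)
x(G) = G²/8 (x(G) = (0 + G)²/8 = G²/8)
p(Y, P) = √(P² + Y²)
a(-1, -3)*p(x(13), b) = 3*√(92² + ((⅛)*13²)²) = 3*√(8464 + ((⅛)*169)²) = 3*√(8464 + (169/8)²) = 3*√(8464 + 28561/64) = 3*√(570257/64) = 3*(√570257/8) = 3*√570257/8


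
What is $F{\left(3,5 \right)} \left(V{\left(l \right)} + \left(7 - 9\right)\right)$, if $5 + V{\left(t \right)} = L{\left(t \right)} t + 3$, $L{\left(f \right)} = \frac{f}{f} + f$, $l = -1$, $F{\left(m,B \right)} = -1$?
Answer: $4$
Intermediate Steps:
$L{\left(f \right)} = 1 + f$
$V{\left(t \right)} = -2 + t \left(1 + t\right)$ ($V{\left(t \right)} = -5 + \left(\left(1 + t\right) t + 3\right) = -5 + \left(t \left(1 + t\right) + 3\right) = -5 + \left(3 + t \left(1 + t\right)\right) = -2 + t \left(1 + t\right)$)
$F{\left(3,5 \right)} \left(V{\left(l \right)} + \left(7 - 9\right)\right) = - (\left(-2 - \left(1 - 1\right)\right) + \left(7 - 9\right)) = - (\left(-2 - 0\right) - 2) = - (\left(-2 + 0\right) - 2) = - (-2 - 2) = \left(-1\right) \left(-4\right) = 4$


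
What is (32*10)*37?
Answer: 11840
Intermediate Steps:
(32*10)*37 = 320*37 = 11840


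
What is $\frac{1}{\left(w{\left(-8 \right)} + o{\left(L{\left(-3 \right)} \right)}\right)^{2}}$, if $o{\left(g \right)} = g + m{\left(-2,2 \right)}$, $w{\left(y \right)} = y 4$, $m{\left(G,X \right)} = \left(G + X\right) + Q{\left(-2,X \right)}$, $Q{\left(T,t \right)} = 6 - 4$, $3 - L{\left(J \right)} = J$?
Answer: $\frac{1}{576} \approx 0.0017361$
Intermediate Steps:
$L{\left(J \right)} = 3 - J$
$Q{\left(T,t \right)} = 2$
$m{\left(G,X \right)} = 2 + G + X$ ($m{\left(G,X \right)} = \left(G + X\right) + 2 = 2 + G + X$)
$w{\left(y \right)} = 4 y$
$o{\left(g \right)} = 2 + g$ ($o{\left(g \right)} = g + \left(2 - 2 + 2\right) = g + 2 = 2 + g$)
$\frac{1}{\left(w{\left(-8 \right)} + o{\left(L{\left(-3 \right)} \right)}\right)^{2}} = \frac{1}{\left(4 \left(-8\right) + \left(2 + \left(3 - -3\right)\right)\right)^{2}} = \frac{1}{\left(-32 + \left(2 + \left(3 + 3\right)\right)\right)^{2}} = \frac{1}{\left(-32 + \left(2 + 6\right)\right)^{2}} = \frac{1}{\left(-32 + 8\right)^{2}} = \frac{1}{\left(-24\right)^{2}} = \frac{1}{576}$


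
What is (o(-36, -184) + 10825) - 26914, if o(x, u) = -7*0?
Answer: -16089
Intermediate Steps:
o(x, u) = 0
(o(-36, -184) + 10825) - 26914 = (0 + 10825) - 26914 = 10825 - 26914 = -16089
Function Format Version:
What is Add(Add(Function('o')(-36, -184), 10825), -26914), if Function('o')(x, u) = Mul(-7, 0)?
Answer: -16089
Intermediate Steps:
Function('o')(x, u) = 0
Add(Add(Function('o')(-36, -184), 10825), -26914) = Add(Add(0, 10825), -26914) = Add(10825, -26914) = -16089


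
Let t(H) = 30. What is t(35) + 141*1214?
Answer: 171204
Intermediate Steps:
t(35) + 141*1214 = 30 + 141*1214 = 30 + 171174 = 171204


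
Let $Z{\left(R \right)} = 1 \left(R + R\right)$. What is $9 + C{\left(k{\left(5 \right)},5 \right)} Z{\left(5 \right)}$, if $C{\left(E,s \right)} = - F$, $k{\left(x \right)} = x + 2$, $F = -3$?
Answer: $39$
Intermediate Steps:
$k{\left(x \right)} = 2 + x$
$Z{\left(R \right)} = 2 R$ ($Z{\left(R \right)} = 1 \cdot 2 R = 2 R$)
$C{\left(E,s \right)} = 3$ ($C{\left(E,s \right)} = \left(-1\right) \left(-3\right) = 3$)
$9 + C{\left(k{\left(5 \right)},5 \right)} Z{\left(5 \right)} = 9 + 3 \cdot 2 \cdot 5 = 9 + 3 \cdot 10 = 9 + 30 = 39$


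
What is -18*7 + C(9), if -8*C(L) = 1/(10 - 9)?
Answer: -1009/8 ≈ -126.13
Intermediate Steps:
C(L) = -1/8 (C(L) = -1/(8*(10 - 9)) = -1/8/1 = -1/8*1 = -1/8)
-18*7 + C(9) = -18*7 - 1/8 = -3*42 - 1/8 = -126 - 1/8 = -1009/8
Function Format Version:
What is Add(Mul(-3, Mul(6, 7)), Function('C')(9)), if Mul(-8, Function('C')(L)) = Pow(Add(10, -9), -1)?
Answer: Rational(-1009, 8) ≈ -126.13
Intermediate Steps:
Function('C')(L) = Rational(-1, 8) (Function('C')(L) = Mul(Rational(-1, 8), Pow(Add(10, -9), -1)) = Mul(Rational(-1, 8), Pow(1, -1)) = Mul(Rational(-1, 8), 1) = Rational(-1, 8))
Add(Mul(-3, Mul(6, 7)), Function('C')(9)) = Add(Mul(-3, Mul(6, 7)), Rational(-1, 8)) = Add(Mul(-3, 42), Rational(-1, 8)) = Add(-126, Rational(-1, 8)) = Rational(-1009, 8)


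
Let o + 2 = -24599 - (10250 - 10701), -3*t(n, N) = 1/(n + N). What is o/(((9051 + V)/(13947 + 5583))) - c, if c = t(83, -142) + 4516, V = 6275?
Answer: -47866269529/1356351 ≈ -35291.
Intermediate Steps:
t(n, N) = -1/(3*(N + n)) (t(n, N) = -1/(3*(n + N)) = -1/(3*(N + n)))
c = 799333/177 (c = -1/(3*(-142) + 3*83) + 4516 = -1/(-426 + 249) + 4516 = -1/(-177) + 4516 = -1*(-1/177) + 4516 = 1/177 + 4516 = 799333/177 ≈ 4516.0)
o = -24150 (o = -2 + (-24599 - (10250 - 10701)) = -2 + (-24599 - 1*(-451)) = -2 + (-24599 + 451) = -2 - 24148 = -24150)
o/(((9051 + V)/(13947 + 5583))) - c = -24150*(13947 + 5583)/(9051 + 6275) - 1*799333/177 = -24150/(15326/19530) - 799333/177 = -24150/(15326*(1/19530)) - 799333/177 = -24150/7663/9765 - 799333/177 = -24150*9765/7663 - 799333/177 = -235824750/7663 - 799333/177 = -47866269529/1356351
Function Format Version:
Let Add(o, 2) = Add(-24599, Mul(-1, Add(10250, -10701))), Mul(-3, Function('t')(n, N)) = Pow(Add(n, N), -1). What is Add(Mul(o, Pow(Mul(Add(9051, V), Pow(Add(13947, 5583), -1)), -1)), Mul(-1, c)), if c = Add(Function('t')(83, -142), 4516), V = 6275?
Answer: Rational(-47866269529, 1356351) ≈ -35291.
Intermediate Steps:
Function('t')(n, N) = Mul(Rational(-1, 3), Pow(Add(N, n), -1)) (Function('t')(n, N) = Mul(Rational(-1, 3), Pow(Add(n, N), -1)) = Mul(Rational(-1, 3), Pow(Add(N, n), -1)))
c = Rational(799333, 177) (c = Add(Mul(-1, Pow(Add(Mul(3, -142), Mul(3, 83)), -1)), 4516) = Add(Mul(-1, Pow(Add(-426, 249), -1)), 4516) = Add(Mul(-1, Pow(-177, -1)), 4516) = Add(Mul(-1, Rational(-1, 177)), 4516) = Add(Rational(1, 177), 4516) = Rational(799333, 177) ≈ 4516.0)
o = -24150 (o = Add(-2, Add(-24599, Mul(-1, Add(10250, -10701)))) = Add(-2, Add(-24599, Mul(-1, -451))) = Add(-2, Add(-24599, 451)) = Add(-2, -24148) = -24150)
Add(Mul(o, Pow(Mul(Add(9051, V), Pow(Add(13947, 5583), -1)), -1)), Mul(-1, c)) = Add(Mul(-24150, Pow(Mul(Add(9051, 6275), Pow(Add(13947, 5583), -1)), -1)), Mul(-1, Rational(799333, 177))) = Add(Mul(-24150, Pow(Mul(15326, Pow(19530, -1)), -1)), Rational(-799333, 177)) = Add(Mul(-24150, Pow(Mul(15326, Rational(1, 19530)), -1)), Rational(-799333, 177)) = Add(Mul(-24150, Pow(Rational(7663, 9765), -1)), Rational(-799333, 177)) = Add(Mul(-24150, Rational(9765, 7663)), Rational(-799333, 177)) = Add(Rational(-235824750, 7663), Rational(-799333, 177)) = Rational(-47866269529, 1356351)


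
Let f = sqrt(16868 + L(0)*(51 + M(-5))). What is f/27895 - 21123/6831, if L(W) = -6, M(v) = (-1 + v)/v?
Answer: -2347/759 + sqrt(413870)/139475 ≈ -3.0876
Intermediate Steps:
M(v) = (-1 + v)/v
f = sqrt(413870)/5 (f = sqrt(16868 - 6*(51 + (-1 - 5)/(-5))) = sqrt(16868 - 6*(51 - 1/5*(-6))) = sqrt(16868 - 6*(51 + 6/5)) = sqrt(16868 - 6*261/5) = sqrt(16868 - 1566/5) = sqrt(82774/5) = sqrt(413870)/5 ≈ 128.67)
f/27895 - 21123/6831 = (sqrt(413870)/5)/27895 - 21123/6831 = (sqrt(413870)/5)*(1/27895) - 21123*1/6831 = sqrt(413870)/139475 - 2347/759 = -2347/759 + sqrt(413870)/139475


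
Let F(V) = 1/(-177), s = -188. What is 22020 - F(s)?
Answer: 3897541/177 ≈ 22020.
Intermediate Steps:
F(V) = -1/177
22020 - F(s) = 22020 - 1*(-1/177) = 22020 + 1/177 = 3897541/177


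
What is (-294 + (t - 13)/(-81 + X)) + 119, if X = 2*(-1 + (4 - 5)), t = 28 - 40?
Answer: -2970/17 ≈ -174.71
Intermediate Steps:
t = -12
X = -4 (X = 2*(-1 - 1) = 2*(-2) = -4)
(-294 + (t - 13)/(-81 + X)) + 119 = (-294 + (-12 - 13)/(-81 - 4)) + 119 = (-294 - 25/(-85)) + 119 = (-294 - 25*(-1/85)) + 119 = (-294 + 5/17) + 119 = -4993/17 + 119 = -2970/17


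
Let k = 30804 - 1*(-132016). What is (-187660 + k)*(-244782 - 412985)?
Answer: 16338932280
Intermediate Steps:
k = 162820 (k = 30804 + 132016 = 162820)
(-187660 + k)*(-244782 - 412985) = (-187660 + 162820)*(-244782 - 412985) = -24840*(-657767) = 16338932280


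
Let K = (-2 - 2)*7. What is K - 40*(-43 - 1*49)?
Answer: 3652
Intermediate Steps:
K = -28 (K = -4*7 = -28)
K - 40*(-43 - 1*49) = -28 - 40*(-43 - 1*49) = -28 - 40*(-43 - 49) = -28 - 40*(-92) = -28 + 3680 = 3652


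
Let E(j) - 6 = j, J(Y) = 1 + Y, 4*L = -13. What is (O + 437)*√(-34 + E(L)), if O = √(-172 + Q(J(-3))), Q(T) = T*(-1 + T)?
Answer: -5*√830/2 + 2185*I*√5/2 ≈ -72.024 + 2442.9*I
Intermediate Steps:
L = -13/4 (L = (¼)*(-13) = -13/4 ≈ -3.2500)
E(j) = 6 + j
O = I*√166 (O = √(-172 + (1 - 3)*(-1 + (1 - 3))) = √(-172 - 2*(-1 - 2)) = √(-172 - 2*(-3)) = √(-172 + 6) = √(-166) = I*√166 ≈ 12.884*I)
(O + 437)*√(-34 + E(L)) = (I*√166 + 437)*√(-34 + (6 - 13/4)) = (437 + I*√166)*√(-34 + 11/4) = (437 + I*√166)*√(-125/4) = (437 + I*√166)*(5*I*√5/2) = 5*I*√5*(437 + I*√166)/2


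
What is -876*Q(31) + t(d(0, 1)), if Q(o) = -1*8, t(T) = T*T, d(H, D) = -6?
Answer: 7044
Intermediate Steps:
t(T) = T**2
Q(o) = -8
-876*Q(31) + t(d(0, 1)) = -876*(-8) + (-6)**2 = 7008 + 36 = 7044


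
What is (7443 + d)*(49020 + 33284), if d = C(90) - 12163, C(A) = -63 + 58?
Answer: -388886400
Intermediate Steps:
C(A) = -5
d = -12168 (d = -5 - 12163 = -12168)
(7443 + d)*(49020 + 33284) = (7443 - 12168)*(49020 + 33284) = -4725*82304 = -388886400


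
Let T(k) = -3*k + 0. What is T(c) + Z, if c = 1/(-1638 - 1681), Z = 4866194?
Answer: 16150897889/3319 ≈ 4.8662e+6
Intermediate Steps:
c = -1/3319 (c = 1/(-3319) = -1/3319 ≈ -0.00030130)
T(k) = -3*k
T(c) + Z = -3*(-1/3319) + 4866194 = 3/3319 + 4866194 = 16150897889/3319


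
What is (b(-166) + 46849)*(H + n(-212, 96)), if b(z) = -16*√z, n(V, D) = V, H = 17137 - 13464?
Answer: 162144389 - 55376*I*√166 ≈ 1.6214e+8 - 7.1347e+5*I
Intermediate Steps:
H = 3673
(b(-166) + 46849)*(H + n(-212, 96)) = (-16*I*√166 + 46849)*(3673 - 212) = (-16*I*√166 + 46849)*3461 = (46849 - 16*I*√166)*3461 = 162144389 - 55376*I*√166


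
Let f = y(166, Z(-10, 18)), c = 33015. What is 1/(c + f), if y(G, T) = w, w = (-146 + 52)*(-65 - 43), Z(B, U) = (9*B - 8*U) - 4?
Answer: 1/43167 ≈ 2.3166e-5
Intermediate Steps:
Z(B, U) = -4 - 8*U + 9*B (Z(B, U) = (-8*U + 9*B) - 4 = -4 - 8*U + 9*B)
w = 10152 (w = -94*(-108) = 10152)
y(G, T) = 10152
f = 10152
1/(c + f) = 1/(33015 + 10152) = 1/43167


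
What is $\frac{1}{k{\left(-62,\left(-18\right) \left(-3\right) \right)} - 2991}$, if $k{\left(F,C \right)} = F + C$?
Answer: $- \frac{1}{2999} \approx -0.00033344$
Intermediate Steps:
$k{\left(F,C \right)} = C + F$
$\frac{1}{k{\left(-62,\left(-18\right) \left(-3\right) \right)} - 2991} = \frac{1}{\left(\left(-18\right) \left(-3\right) - 62\right) - 2991} = \frac{1}{\left(54 - 62\right) + \left(-3681 + 690\right)} = \frac{1}{-8 - 2991} = \frac{1}{-2999} = - \frac{1}{2999}$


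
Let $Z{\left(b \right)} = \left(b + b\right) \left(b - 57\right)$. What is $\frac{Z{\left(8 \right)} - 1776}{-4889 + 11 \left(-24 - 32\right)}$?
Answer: $\frac{512}{1101} \approx 0.46503$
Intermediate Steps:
$Z{\left(b \right)} = 2 b \left(-57 + b\right)$
$\frac{Z{\left(8 \right)} - 1776}{-4889 + 11 \left(-24 - 32\right)} = \frac{2 \cdot 8 \left(-57 + 8\right) - 1776}{-4889 + 11 \left(-24 - 32\right)} = \frac{2 \cdot 8 \left(-49\right) - 1776}{-4889 + 11 \left(-56\right)} = \frac{-784 - 1776}{-4889 - 616} = - \frac{2560}{-5505} = \left(-2560\right) \left(- \frac{1}{5505}\right) = \frac{512}{1101}$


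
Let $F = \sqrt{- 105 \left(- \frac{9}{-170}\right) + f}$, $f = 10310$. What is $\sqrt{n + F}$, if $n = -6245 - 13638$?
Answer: $\frac{\sqrt{-22984748 + 34 \sqrt{11911934}}}{34} \approx 140.65 i$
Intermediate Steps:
$n = -19883$
$F = \frac{\sqrt{11911934}}{34}$ ($F = \sqrt{- 105 \left(- \frac{9}{-170}\right) + 10310} = \sqrt{- 105 \left(\left(-9\right) \left(- \frac{1}{170}\right)\right) + 10310} = \sqrt{\left(-105\right) \frac{9}{170} + 10310} = \sqrt{- \frac{189}{34} + 10310} = \sqrt{\frac{350351}{34}} = \frac{\sqrt{11911934}}{34} \approx 101.51$)
$\sqrt{n + F} = \sqrt{-19883 + \frac{\sqrt{11911934}}{34}}$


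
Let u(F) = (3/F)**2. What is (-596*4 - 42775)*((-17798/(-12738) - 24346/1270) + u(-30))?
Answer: 1966155226871/2451100 ≈ 8.0215e+5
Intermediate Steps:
u(F) = 9/F**2
(-596*4 - 42775)*((-17798/(-12738) - 24346/1270) + u(-30)) = (-596*4 - 42775)*((-17798/(-12738) - 24346/1270) + 9/(-30)**2) = (-2384 - 42775)*((-17798*(-1/12738) - 24346*1/1270) + 9*(1/900)) = -45159*((809/579 - 12173/635) + 1/100) = -45159*(-6534452/367665 + 1/100) = -45159*(-130615507/7353300) = 1966155226871/2451100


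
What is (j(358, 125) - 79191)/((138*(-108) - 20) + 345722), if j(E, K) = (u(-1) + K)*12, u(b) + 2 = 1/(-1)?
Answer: -1993/8482 ≈ -0.23497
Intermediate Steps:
u(b) = -3 (u(b) = -2 + 1/(-1) = -2 - 1 = -3)
j(E, K) = -36 + 12*K (j(E, K) = (-3 + K)*12 = -36 + 12*K)
(j(358, 125) - 79191)/((138*(-108) - 20) + 345722) = ((-36 + 12*125) - 79191)/((138*(-108) - 20) + 345722) = ((-36 + 1500) - 79191)/((-14904 - 20) + 345722) = (1464 - 79191)/(-14924 + 345722) = -77727/330798 = -77727*1/330798 = -1993/8482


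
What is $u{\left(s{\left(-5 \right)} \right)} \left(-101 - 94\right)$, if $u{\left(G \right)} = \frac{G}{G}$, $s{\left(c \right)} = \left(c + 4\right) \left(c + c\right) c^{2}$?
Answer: $-195$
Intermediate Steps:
$s{\left(c \right)} = 2 c^{3} \left(4 + c\right)$ ($s{\left(c \right)} = \left(4 + c\right) 2 c c^{2} = 2 c \left(4 + c\right) c^{2} = 2 c^{3} \left(4 + c\right)$)
$u{\left(G \right)} = 1$
$u{\left(s{\left(-5 \right)} \right)} \left(-101 - 94\right) = 1 \left(-101 - 94\right) = 1 \left(-195\right) = -195$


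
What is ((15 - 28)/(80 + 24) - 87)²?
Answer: 485809/64 ≈ 7590.8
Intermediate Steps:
((15 - 28)/(80 + 24) - 87)² = (-13/104 - 87)² = (-13*1/104 - 87)² = (-⅛ - 87)² = (-697/8)² = 485809/64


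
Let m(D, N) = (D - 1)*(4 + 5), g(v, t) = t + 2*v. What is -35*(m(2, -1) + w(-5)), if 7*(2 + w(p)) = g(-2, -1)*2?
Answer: -195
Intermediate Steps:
w(p) = -24/7 (w(p) = -2 + ((-1 + 2*(-2))*2)/7 = -2 + ((-1 - 4)*2)/7 = -2 + (-5*2)/7 = -2 + (⅐)*(-10) = -2 - 10/7 = -24/7)
m(D, N) = -9 + 9*D (m(D, N) = (-1 + D)*9 = -9 + 9*D)
-35*(m(2, -1) + w(-5)) = -35*((-9 + 9*2) - 24/7) = -35*((-9 + 18) - 24/7) = -35*(9 - 24/7) = -35*39/7 = -195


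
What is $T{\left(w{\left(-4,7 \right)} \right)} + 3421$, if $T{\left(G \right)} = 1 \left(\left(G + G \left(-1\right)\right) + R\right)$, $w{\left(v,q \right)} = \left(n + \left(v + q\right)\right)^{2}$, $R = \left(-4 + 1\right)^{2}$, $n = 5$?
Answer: $3430$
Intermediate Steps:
$R = 9$ ($R = \left(-3\right)^{2} = 9$)
$w{\left(v,q \right)} = \left(5 + q + v\right)^{2}$ ($w{\left(v,q \right)} = \left(5 + \left(v + q\right)\right)^{2} = \left(5 + \left(q + v\right)\right)^{2} = \left(5 + q + v\right)^{2}$)
$T{\left(G \right)} = 9$ ($T{\left(G \right)} = 1 \left(\left(G + G \left(-1\right)\right) + 9\right) = 1 \left(\left(G - G\right) + 9\right) = 1 \left(0 + 9\right) = 1 \cdot 9 = 9$)
$T{\left(w{\left(-4,7 \right)} \right)} + 3421 = 9 + 3421 = 3430$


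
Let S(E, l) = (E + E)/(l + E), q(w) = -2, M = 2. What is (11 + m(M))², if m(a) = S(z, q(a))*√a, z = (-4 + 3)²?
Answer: 129 - 44*√2 ≈ 66.775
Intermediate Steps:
z = 1 (z = (-1)² = 1)
S(E, l) = 2*E/(E + l) (S(E, l) = (2*E)/(E + l) = 2*E/(E + l))
m(a) = -2*√a (m(a) = (2*1/(1 - 2))*√a = (2*1/(-1))*√a = (2*1*(-1))*√a = -2*√a)
(11 + m(M))² = (11 - 2*√2)²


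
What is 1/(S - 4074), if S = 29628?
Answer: 1/25554 ≈ 3.9133e-5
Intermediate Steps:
1/(S - 4074) = 1/(29628 - 4074) = 1/25554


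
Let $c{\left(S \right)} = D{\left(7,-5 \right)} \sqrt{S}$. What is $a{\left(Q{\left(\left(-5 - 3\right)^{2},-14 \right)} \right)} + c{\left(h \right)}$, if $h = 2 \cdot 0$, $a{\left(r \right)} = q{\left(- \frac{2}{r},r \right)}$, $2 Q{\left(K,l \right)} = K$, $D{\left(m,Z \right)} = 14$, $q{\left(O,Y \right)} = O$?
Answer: $- \frac{1}{16} \approx -0.0625$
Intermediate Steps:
$Q{\left(K,l \right)} = \frac{K}{2}$
$a{\left(r \right)} = - \frac{2}{r}$
$h = 0$
$c{\left(S \right)} = 14 \sqrt{S}$
$a{\left(Q{\left(\left(-5 - 3\right)^{2},-14 \right)} \right)} + c{\left(h \right)} = - \frac{2}{\frac{1}{2} \left(-5 - 3\right)^{2}} + 14 \sqrt{0} = - \frac{2}{\frac{1}{2} \left(-8\right)^{2}} + 14 \cdot 0 = - \frac{2}{\frac{1}{2} \cdot 64} + 0 = - \frac{2}{32} + 0 = \left(-2\right) \frac{1}{32} + 0 = - \frac{1}{16} + 0 = - \frac{1}{16}$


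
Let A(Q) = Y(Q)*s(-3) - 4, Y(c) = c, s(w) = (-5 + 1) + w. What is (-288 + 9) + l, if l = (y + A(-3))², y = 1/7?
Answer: 729/49 ≈ 14.878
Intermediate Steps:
s(w) = -4 + w
y = ⅐ ≈ 0.14286
A(Q) = -4 - 7*Q (A(Q) = Q*(-4 - 3) - 4 = Q*(-7) - 4 = -7*Q - 4 = -4 - 7*Q)
l = 14400/49 (l = (⅐ + (-4 - 7*(-3)))² = (⅐ + (-4 + 21))² = (⅐ + 17)² = (120/7)² = 14400/49 ≈ 293.88)
(-288 + 9) + l = (-288 + 9) + 14400/49 = -279 + 14400/49 = 729/49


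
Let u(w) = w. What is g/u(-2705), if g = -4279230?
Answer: 855846/541 ≈ 1582.0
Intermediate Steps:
g/u(-2705) = -4279230/(-2705) = -4279230*(-1/2705) = 855846/541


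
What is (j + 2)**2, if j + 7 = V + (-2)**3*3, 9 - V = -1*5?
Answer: 225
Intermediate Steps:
V = 14 (V = 9 - (-1)*5 = 9 - 1*(-5) = 9 + 5 = 14)
j = -17 (j = -7 + (14 + (-2)**3*3) = -7 + (14 - 8*3) = -7 + (14 - 24) = -7 - 10 = -17)
(j + 2)**2 = (-17 + 2)**2 = (-15)**2 = 225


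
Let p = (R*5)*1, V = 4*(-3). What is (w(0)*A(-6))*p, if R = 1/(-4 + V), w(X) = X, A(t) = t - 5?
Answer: 0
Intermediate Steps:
A(t) = -5 + t
V = -12
R = -1/16 (R = 1/(-4 - 12) = 1/(-16) = -1/16 ≈ -0.062500)
p = -5/16 (p = -1/16*5*1 = -5/16*1 = -5/16 ≈ -0.31250)
(w(0)*A(-6))*p = (0*(-5 - 6))*(-5/16) = (0*(-11))*(-5/16) = 0*(-5/16) = 0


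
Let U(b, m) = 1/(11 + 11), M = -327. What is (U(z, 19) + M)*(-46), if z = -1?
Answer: 165439/11 ≈ 15040.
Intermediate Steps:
U(b, m) = 1/22
(U(z, 19) + M)*(-46) = (1/22 - 327)*(-46) = -7193/22*(-46) = 165439/11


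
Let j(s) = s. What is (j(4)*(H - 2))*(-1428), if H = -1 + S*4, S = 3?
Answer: -51408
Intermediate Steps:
H = 11 (H = -1 + 3*4 = -1 + 12 = 11)
(j(4)*(H - 2))*(-1428) = (4*(11 - 2))*(-1428) = (4*9)*(-1428) = 36*(-1428) = -51408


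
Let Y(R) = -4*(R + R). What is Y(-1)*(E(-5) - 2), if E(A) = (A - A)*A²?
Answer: -16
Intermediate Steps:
Y(R) = -8*R
E(A) = 0 (E(A) = 0*A² = 0)
Y(-1)*(E(-5) - 2) = (-8*(-1))*(0 - 2) = 8*(-2) = -16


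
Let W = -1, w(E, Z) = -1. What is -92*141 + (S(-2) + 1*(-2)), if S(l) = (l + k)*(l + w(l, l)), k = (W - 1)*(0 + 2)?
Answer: -12956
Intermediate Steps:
k = -4 (k = (-1 - 1)*(0 + 2) = -2*2 = -4)
S(l) = (-1 + l)*(-4 + l) (S(l) = (l - 4)*(l - 1) = (-4 + l)*(-1 + l) = (-1 + l)*(-4 + l))
-92*141 + (S(-2) + 1*(-2)) = -92*141 + ((4 + (-2)² - 5*(-2)) + 1*(-2)) = -12972 + ((4 + 4 + 10) - 2) = -12972 + (18 - 2) = -12972 + 16 = -12956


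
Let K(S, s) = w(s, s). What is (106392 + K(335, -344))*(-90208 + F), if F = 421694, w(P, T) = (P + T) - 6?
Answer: 35037407228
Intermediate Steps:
w(P, T) = -6 + P + T
K(S, s) = -6 + 2*s (K(S, s) = -6 + s + s = -6 + 2*s)
(106392 + K(335, -344))*(-90208 + F) = (106392 + (-6 + 2*(-344)))*(-90208 + 421694) = (106392 + (-6 - 688))*331486 = (106392 - 694)*331486 = 105698*331486 = 35037407228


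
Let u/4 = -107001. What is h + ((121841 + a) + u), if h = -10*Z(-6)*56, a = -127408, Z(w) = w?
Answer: -430211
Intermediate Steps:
u = -428004 (u = 4*(-107001) = -428004)
h = 3360 (h = -10*(-6)*56 = 60*56 = 3360)
h + ((121841 + a) + u) = 3360 + ((121841 - 127408) - 428004) = 3360 + (-5567 - 428004) = 3360 - 433571 = -430211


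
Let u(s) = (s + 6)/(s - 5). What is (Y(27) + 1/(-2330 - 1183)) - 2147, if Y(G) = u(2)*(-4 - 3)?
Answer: -7476836/3513 ≈ -2128.3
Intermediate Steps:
u(s) = (6 + s)/(-5 + s)
Y(G) = 56/3 (Y(G) = ((6 + 2)/(-5 + 2))*(-4 - 3) = (8/(-3))*(-7) = -1/3*8*(-7) = -8/3*(-7) = 56/3)
(Y(27) + 1/(-2330 - 1183)) - 2147 = (56/3 + 1/(-2330 - 1183)) - 2147 = (56/3 + 1/(-3513)) - 2147 = (56/3 - 1/3513) - 2147 = 65575/3513 - 2147 = -7476836/3513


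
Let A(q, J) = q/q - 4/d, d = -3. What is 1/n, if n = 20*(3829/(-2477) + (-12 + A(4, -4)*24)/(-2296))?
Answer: -710899/22250930 ≈ -0.031949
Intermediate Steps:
A(q, J) = 7/3 (A(q, J) = q/q - 4/(-3) = 1 - 4*(-⅓) = 1 + 4/3 = 7/3)
n = -22250930/710899 (n = 20*(3829/(-2477) + (-12 + (7/3)*24)/(-2296)) = 20*(3829*(-1/2477) + (-12 + 56)*(-1/2296)) = 20*(-3829/2477 + 44*(-1/2296)) = 20*(-3829/2477 - 11/574) = 20*(-2225093/1421798) = -22250930/710899 ≈ -31.300)
1/n = 1/(-22250930/710899) = -710899/22250930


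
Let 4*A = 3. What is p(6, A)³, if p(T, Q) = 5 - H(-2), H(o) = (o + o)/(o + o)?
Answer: 64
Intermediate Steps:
A = ¾ (A = (¼)*3 = ¾ ≈ 0.75000)
H(o) = 1 (H(o) = (2*o)/((2*o)) = (2*o)*(1/(2*o)) = 1)
p(T, Q) = 4 (p(T, Q) = 5 - 1*1 = 5 - 1 = 4)
p(6, A)³ = 4³ = 64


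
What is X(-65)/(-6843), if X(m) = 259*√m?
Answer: -259*I*√65/6843 ≈ -0.30515*I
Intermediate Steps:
X(-65)/(-6843) = (259*√(-65))/(-6843) = (259*(I*√65))*(-1/6843) = (259*I*√65)*(-1/6843) = -259*I*√65/6843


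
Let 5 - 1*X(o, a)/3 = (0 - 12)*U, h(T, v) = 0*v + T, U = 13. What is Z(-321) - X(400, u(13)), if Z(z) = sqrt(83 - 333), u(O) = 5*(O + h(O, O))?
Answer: -483 + 5*I*sqrt(10) ≈ -483.0 + 15.811*I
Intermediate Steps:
h(T, v) = T (h(T, v) = 0 + T = T)
u(O) = 10*O (u(O) = 5*(O + O) = 5*(2*O) = 10*O)
X(o, a) = 483 (X(o, a) = 15 - 3*(0 - 12)*13 = 15 - (-36)*13 = 15 - 3*(-156) = 15 + 468 = 483)
Z(z) = 5*I*sqrt(10) (Z(z) = sqrt(-250) = 5*I*sqrt(10))
Z(-321) - X(400, u(13)) = 5*I*sqrt(10) - 1*483 = 5*I*sqrt(10) - 483 = -483 + 5*I*sqrt(10)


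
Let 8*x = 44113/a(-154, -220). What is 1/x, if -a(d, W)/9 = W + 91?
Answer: 9288/44113 ≈ 0.21055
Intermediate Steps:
a(d, W) = -819 - 9*W (a(d, W) = -9*(W + 91) = -9*(91 + W) = -819 - 9*W)
x = 44113/9288 (x = (44113/(-819 - 9*(-220)))/8 = (44113/(-819 + 1980))/8 = (44113/1161)/8 = (44113*(1/1161))/8 = (⅛)*(44113/1161) = 44113/9288 ≈ 4.7495)
1/x = 1/(44113/9288) = 9288/44113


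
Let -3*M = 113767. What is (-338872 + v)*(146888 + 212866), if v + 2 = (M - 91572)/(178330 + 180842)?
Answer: -21893581883655853/179586 ≈ -1.2191e+11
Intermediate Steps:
M = -113767/3 (M = -1/3*113767 = -113767/3 ≈ -37922.)
v = -2543515/1077516 (v = -2 + (-113767/3 - 91572)/(178330 + 180842) = -2 - 388483/3/359172 = -2 - 388483/3*1/359172 = -2 - 388483/1077516 = -2543515/1077516 ≈ -2.3605)
(-338872 + v)*(146888 + 212866) = (-338872 - 2543515/1077516)*(146888 + 212866) = -365142545467/1077516*359754 = -21893581883655853/179586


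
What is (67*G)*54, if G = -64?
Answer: -231552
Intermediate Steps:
(67*G)*54 = (67*(-64))*54 = -4288*54 = -231552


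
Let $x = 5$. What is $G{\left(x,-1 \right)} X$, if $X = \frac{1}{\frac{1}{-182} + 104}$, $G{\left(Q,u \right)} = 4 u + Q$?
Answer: $\frac{182}{18927} \approx 0.0096159$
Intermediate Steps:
$G{\left(Q,u \right)} = Q + 4 u$
$X = \frac{182}{18927}$ ($X = \frac{1}{- \frac{1}{182} + 104} = \frac{1}{\frac{18927}{182}} = \frac{182}{18927} \approx 0.0096159$)
$G{\left(x,-1 \right)} X = \left(5 + 4 \left(-1\right)\right) \frac{182}{18927} = \left(5 - 4\right) \frac{182}{18927} = 1 \cdot \frac{182}{18927} = \frac{182}{18927}$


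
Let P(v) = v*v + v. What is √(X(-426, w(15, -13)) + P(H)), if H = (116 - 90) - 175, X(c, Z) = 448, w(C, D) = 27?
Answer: 150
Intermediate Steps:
H = -149 (H = 26 - 175 = -149)
P(v) = v + v² (P(v) = v² + v = v + v²)
√(X(-426, w(15, -13)) + P(H)) = √(448 - 149*(1 - 149)) = √(448 - 149*(-148)) = √(448 + 22052) = √22500 = 150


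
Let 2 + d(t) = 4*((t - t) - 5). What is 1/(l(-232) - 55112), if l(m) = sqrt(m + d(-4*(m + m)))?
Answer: -27556/1518666399 - I*sqrt(254)/3037332798 ≈ -1.8145e-5 - 5.2472e-9*I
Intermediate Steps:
d(t) = -22 (d(t) = -2 + 4*((t - t) - 5) = -2 + 4*(0 - 5) = -2 + 4*(-5) = -2 - 20 = -22)
l(m) = sqrt(-22 + m) (l(m) = sqrt(m - 22) = sqrt(-22 + m))
1/(l(-232) - 55112) = 1/(sqrt(-22 - 232) - 55112) = 1/(sqrt(-254) - 55112) = 1/(I*sqrt(254) - 55112) = 1/(-55112 + I*sqrt(254))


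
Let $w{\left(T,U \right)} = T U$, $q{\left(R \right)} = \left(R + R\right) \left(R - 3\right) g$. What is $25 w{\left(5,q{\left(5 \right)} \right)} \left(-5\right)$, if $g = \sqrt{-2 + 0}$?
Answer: $- 12500 i \sqrt{2} \approx - 17678.0 i$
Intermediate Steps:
$g = i \sqrt{2}$ ($g = \sqrt{-2} = i \sqrt{2} \approx 1.4142 i$)
$q{\left(R \right)} = 2 i R \sqrt{2} \left(-3 + R\right)$ ($q{\left(R \right)} = \left(R + R\right) \left(R - 3\right) i \sqrt{2} = 2 R \left(-3 + R\right) i \sqrt{2} = 2 i R \sqrt{2} \left(-3 + R\right)$)
$25 w{\left(5,q{\left(5 \right)} \right)} \left(-5\right) = 25 \cdot 5 \cdot 2 i 5 \sqrt{2} \left(-3 + 5\right) \left(-5\right) = 25 \cdot 5 \cdot 2 i 5 \sqrt{2} \cdot 2 \left(-5\right) = 25 \cdot 5 \cdot 20 i \sqrt{2} \left(-5\right) = 25 \cdot 100 i \sqrt{2} \left(-5\right) = 2500 i \sqrt{2} \left(-5\right) = - 12500 i \sqrt{2}$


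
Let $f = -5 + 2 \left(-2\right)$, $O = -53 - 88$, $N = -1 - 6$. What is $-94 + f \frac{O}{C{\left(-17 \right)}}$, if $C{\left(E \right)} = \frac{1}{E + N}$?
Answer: $-30550$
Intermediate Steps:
$N = -7$ ($N = -1 - 6 = -7$)
$O = -141$
$C{\left(E \right)} = \frac{1}{-7 + E}$ ($C{\left(E \right)} = \frac{1}{E - 7} = \frac{1}{-7 + E}$)
$f = -9$ ($f = -5 - 4 = -9$)
$-94 + f \frac{O}{C{\left(-17 \right)}} = -94 - 9 \left(- \frac{141}{\frac{1}{-7 - 17}}\right) = -94 - 9 \left(- \frac{141}{\frac{1}{-24}}\right) = -94 - 9 \left(- \frac{141}{- \frac{1}{24}}\right) = -94 - 9 \left(\left(-141\right) \left(-24\right)\right) = -94 - 30456 = -30550$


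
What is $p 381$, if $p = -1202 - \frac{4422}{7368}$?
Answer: $- \frac{562658133}{1228} \approx -4.5819 \cdot 10^{5}$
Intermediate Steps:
$p = - \frac{1476793}{1228}$ ($p = -1202 - 4422 \cdot \frac{1}{7368} = -1202 - \frac{737}{1228} = - \frac{1476793}{1228} \approx -1202.6$)
$p 381 = \left(- \frac{1476793}{1228}\right) 381 = - \frac{562658133}{1228}$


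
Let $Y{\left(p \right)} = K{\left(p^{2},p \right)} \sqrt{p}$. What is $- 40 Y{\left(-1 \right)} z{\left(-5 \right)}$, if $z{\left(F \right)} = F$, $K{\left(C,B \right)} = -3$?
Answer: $- 600 i \approx - 600.0 i$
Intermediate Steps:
$Y{\left(p \right)} = - 3 \sqrt{p}$
$- 40 Y{\left(-1 \right)} z{\left(-5 \right)} = - 40 \left(- 3 \sqrt{-1}\right) \left(-5\right) = - 40 \left(- 3 i\right) \left(-5\right) = 120 i \left(-5\right) = - 600 i$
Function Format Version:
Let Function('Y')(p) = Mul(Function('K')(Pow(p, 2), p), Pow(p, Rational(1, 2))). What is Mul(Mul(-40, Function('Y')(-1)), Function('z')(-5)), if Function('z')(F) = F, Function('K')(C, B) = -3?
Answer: Mul(-600, I) ≈ Mul(-600.00, I)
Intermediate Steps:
Function('Y')(p) = Mul(-3, Pow(p, Rational(1, 2)))
Mul(Mul(-40, Function('Y')(-1)), Function('z')(-5)) = Mul(Mul(-40, Mul(-3, Pow(-1, Rational(1, 2)))), -5) = Mul(Mul(-40, Mul(-3, I)), -5) = Mul(Mul(120, I), -5) = Mul(-600, I)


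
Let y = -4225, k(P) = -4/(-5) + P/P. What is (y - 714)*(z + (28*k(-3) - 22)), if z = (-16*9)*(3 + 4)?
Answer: 24191222/5 ≈ 4.8382e+6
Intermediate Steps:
k(P) = 9/5 (k(P) = -4*(-⅕) + 1 = ⅘ + 1 = 9/5)
z = -1008 (z = -144*7 = -1008)
(y - 714)*(z + (28*k(-3) - 22)) = (-4225 - 714)*(-1008 + (28*(9/5) - 22)) = -4939*(-1008 + (252/5 - 22)) = -4939*(-1008 + 142/5) = -4939*(-4898/5) = 24191222/5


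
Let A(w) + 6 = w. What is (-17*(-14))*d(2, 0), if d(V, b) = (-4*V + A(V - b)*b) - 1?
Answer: -2142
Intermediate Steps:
A(w) = -6 + w
d(V, b) = -1 - 4*V + b*(-6 + V - b) (d(V, b) = (-4*V + (-6 + (V - b))*b) - 1 = (-4*V + (-6 + V - b)*b) - 1 = (-4*V + b*(-6 + V - b)) - 1 = -1 - 4*V + b*(-6 + V - b))
(-17*(-14))*d(2, 0) = (-17*(-14))*(-1 - 4*2 - 1*0*(6 + 0 - 1*2)) = 238*(-1 - 8 - 1*0*(6 + 0 - 2)) = 238*(-1 - 8 - 1*0*4) = 238*(-1 - 8 + 0) = 238*(-9) = -2142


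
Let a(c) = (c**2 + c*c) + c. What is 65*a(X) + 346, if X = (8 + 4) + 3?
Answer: 30571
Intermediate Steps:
X = 15 (X = 12 + 3 = 15)
a(c) = c + 2*c**2 (a(c) = (c**2 + c**2) + c = 2*c**2 + c = c + 2*c**2)
65*a(X) + 346 = 65*(15*(1 + 2*15)) + 346 = 65*(15*(1 + 30)) + 346 = 65*(15*31) + 346 = 65*465 + 346 = 30225 + 346 = 30571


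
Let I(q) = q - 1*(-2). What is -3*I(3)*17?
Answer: -255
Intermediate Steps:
I(q) = 2 + q (I(q) = q + 2 = 2 + q)
-3*I(3)*17 = -3*(2 + 3)*17 = -3*5*17 = -15*17 = -255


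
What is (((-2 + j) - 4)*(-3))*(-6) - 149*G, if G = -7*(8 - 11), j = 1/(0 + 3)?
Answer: -3231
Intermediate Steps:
j = 1/3 ≈ 0.33333
G = 21 (G = -7*(-3) = 21)
(((-2 + j) - 4)*(-3))*(-6) - 149*G = (((-2 + 1/3) - 4)*(-3))*(-6) - 149*21 = ((-5/3 - 4)*(-3))*(-6) - 3129 = -17/3*(-3)*(-6) - 3129 = 17*(-6) - 3129 = -102 - 3129 = -3231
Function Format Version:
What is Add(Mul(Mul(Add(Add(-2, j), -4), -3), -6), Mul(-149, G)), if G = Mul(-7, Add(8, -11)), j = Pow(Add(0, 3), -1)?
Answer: -3231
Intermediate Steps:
j = Rational(1, 3) (j = Pow(3, -1) = Rational(1, 3) ≈ 0.33333)
G = 21 (G = Mul(-7, -3) = 21)
Add(Mul(Mul(Add(Add(-2, j), -4), -3), -6), Mul(-149, G)) = Add(Mul(Mul(Add(Add(-2, Rational(1, 3)), -4), -3), -6), Mul(-149, 21)) = Add(Mul(Mul(Add(Rational(-5, 3), -4), -3), -6), -3129) = Add(Mul(Mul(Rational(-17, 3), -3), -6), -3129) = Add(Mul(17, -6), -3129) = Add(-102, -3129) = -3231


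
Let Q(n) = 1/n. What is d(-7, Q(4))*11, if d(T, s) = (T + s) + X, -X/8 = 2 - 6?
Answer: 1111/4 ≈ 277.75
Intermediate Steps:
X = 32 (X = -8*(2 - 6) = -8*(-4) = 32)
Q(n) = 1/n
d(T, s) = 32 + T + s (d(T, s) = (T + s) + 32 = 32 + T + s)
d(-7, Q(4))*11 = (32 - 7 + 1/4)*11 = (32 - 7 + ¼)*11 = (101/4)*11 = 1111/4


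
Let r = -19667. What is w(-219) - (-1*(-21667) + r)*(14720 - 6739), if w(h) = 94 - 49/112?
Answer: -255390503/16 ≈ -1.5962e+7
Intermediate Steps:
w(h) = 1497/16 (w(h) = 94 - 49/112 = 94 - 1*7/16 = 94 - 7/16 = 1497/16)
w(-219) - (-1*(-21667) + r)*(14720 - 6739) = 1497/16 - (-1*(-21667) - 19667)*(14720 - 6739) = 1497/16 - (21667 - 19667)*7981 = 1497/16 - 2000*7981 = 1497/16 - 1*15962000 = 1497/16 - 15962000 = -255390503/16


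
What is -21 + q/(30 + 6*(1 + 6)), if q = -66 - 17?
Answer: -1595/72 ≈ -22.153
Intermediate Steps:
q = -83
-21 + q/(30 + 6*(1 + 6)) = -21 - 83/(30 + 6*(1 + 6)) = -21 - 83/(30 + 6*7) = -21 - 83/(30 + 42) = -21 - 83/72 = -1595/72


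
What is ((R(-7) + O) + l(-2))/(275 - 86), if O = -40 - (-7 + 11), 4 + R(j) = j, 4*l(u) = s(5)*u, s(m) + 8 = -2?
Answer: -50/189 ≈ -0.26455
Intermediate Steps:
s(m) = -10 (s(m) = -8 - 2 = -10)
l(u) = -5*u/2 (l(u) = (-10*u)/4 = -5*u/2)
R(j) = -4 + j
O = -44 (O = -40 - 1*4 = -40 - 4 = -44)
((R(-7) + O) + l(-2))/(275 - 86) = (((-4 - 7) - 44) - 5/2*(-2))/(275 - 86) = ((-11 - 44) + 5)/189 = (-55 + 5)*(1/189) = -50*1/189 = -50/189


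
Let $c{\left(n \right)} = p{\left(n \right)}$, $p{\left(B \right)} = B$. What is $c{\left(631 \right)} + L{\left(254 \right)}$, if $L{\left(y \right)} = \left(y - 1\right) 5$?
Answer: $1896$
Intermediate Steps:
$c{\left(n \right)} = n$
$L{\left(y \right)} = -5 + 5 y$ ($L{\left(y \right)} = \left(-1 + y\right) 5 = -5 + 5 y$)
$c{\left(631 \right)} + L{\left(254 \right)} = 631 + \left(-5 + 5 \cdot 254\right) = 631 + \left(-5 + 1270\right) = 631 + 1265 = 1896$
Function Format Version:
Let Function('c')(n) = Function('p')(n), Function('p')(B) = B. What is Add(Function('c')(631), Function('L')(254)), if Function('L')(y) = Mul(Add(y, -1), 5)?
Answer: 1896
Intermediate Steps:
Function('c')(n) = n
Function('L')(y) = Add(-5, Mul(5, y)) (Function('L')(y) = Mul(Add(-1, y), 5) = Add(-5, Mul(5, y)))
Add(Function('c')(631), Function('L')(254)) = Add(631, Add(-5, Mul(5, 254))) = Add(631, Add(-5, 1270)) = Add(631, 1265) = 1896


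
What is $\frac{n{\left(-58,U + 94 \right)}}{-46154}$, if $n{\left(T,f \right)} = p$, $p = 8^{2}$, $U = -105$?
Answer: $- \frac{32}{23077} \approx -0.0013867$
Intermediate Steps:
$p = 64$
$n{\left(T,f \right)} = 64$
$\frac{n{\left(-58,U + 94 \right)}}{-46154} = \frac{64}{-46154} = 64 \left(- \frac{1}{46154}\right) = - \frac{32}{23077}$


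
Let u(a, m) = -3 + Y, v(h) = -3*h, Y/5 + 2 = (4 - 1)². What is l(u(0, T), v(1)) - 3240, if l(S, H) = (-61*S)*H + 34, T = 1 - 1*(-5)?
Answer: 2650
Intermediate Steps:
T = 6 (T = 1 + 5 = 6)
Y = 35 (Y = -10 + 5*(4 - 1)² = -10 + 5*3² = -10 + 5*9 = -10 + 45 = 35)
u(a, m) = 32 (u(a, m) = -3 + 35 = 32)
l(S, H) = 34 - 61*H*S (l(S, H) = -61*H*S + 34 = 34 - 61*H*S)
l(u(0, T), v(1)) - 3240 = (34 - 61*(-3*1)*32) - 3240 = (34 - 61*(-3)*32) - 3240 = (34 + 5856) - 3240 = 5890 - 3240 = 2650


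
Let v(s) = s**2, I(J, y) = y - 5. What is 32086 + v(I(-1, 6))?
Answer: 32087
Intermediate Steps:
I(J, y) = -5 + y
32086 + v(I(-1, 6)) = 32086 + (-5 + 6)**2 = 32086 + 1**2 = 32086 + 1 = 32087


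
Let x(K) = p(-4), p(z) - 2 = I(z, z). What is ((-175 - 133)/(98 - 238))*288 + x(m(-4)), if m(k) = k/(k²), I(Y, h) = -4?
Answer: 3158/5 ≈ 631.60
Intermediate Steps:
p(z) = -2 (p(z) = 2 - 4 = -2)
m(k) = 1/k (m(k) = k/k² = 1/k)
x(K) = -2
((-175 - 133)/(98 - 238))*288 + x(m(-4)) = ((-175 - 133)/(98 - 238))*288 - 2 = -308/(-140)*288 - 2 = -308*(-1/140)*288 - 2 = (11/5)*288 - 2 = 3168/5 - 2 = 3158/5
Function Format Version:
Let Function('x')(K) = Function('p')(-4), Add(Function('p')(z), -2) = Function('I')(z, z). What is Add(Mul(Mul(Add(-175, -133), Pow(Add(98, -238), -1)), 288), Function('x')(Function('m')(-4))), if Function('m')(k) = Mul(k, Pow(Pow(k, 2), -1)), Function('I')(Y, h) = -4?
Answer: Rational(3158, 5) ≈ 631.60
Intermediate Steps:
Function('p')(z) = -2 (Function('p')(z) = Add(2, -4) = -2)
Function('m')(k) = Pow(k, -1) (Function('m')(k) = Mul(k, Pow(k, -2)) = Pow(k, -1))
Function('x')(K) = -2
Add(Mul(Mul(Add(-175, -133), Pow(Add(98, -238), -1)), 288), Function('x')(Function('m')(-4))) = Add(Mul(Mul(Add(-175, -133), Pow(Add(98, -238), -1)), 288), -2) = Add(Mul(Mul(-308, Pow(-140, -1)), 288), -2) = Add(Mul(Mul(-308, Rational(-1, 140)), 288), -2) = Add(Mul(Rational(11, 5), 288), -2) = Add(Rational(3168, 5), -2) = Rational(3158, 5)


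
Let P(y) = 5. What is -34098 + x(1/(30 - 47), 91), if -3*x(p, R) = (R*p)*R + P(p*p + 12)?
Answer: -576934/17 ≈ -33937.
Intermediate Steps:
x(p, R) = -5/3 - p*R²/3 (x(p, R) = -((R*p)*R + 5)/3 = -(p*R² + 5)/3 = -(5 + p*R²)/3 = -5/3 - p*R²/3)
-34098 + x(1/(30 - 47), 91) = -34098 + (-5/3 - ⅓*91²/(30 - 47)) = -34098 + (-5/3 - ⅓*8281/(-17)) = -34098 + (-5/3 - ⅓*(-1/17)*8281) = -34098 + (-5/3 + 8281/51) = -34098 + 2732/17 = -576934/17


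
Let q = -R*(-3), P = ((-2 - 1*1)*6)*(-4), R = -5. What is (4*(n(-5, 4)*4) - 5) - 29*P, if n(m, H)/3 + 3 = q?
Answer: -2957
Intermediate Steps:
P = 72 (P = ((-2 - 1)*6)*(-4) = -3*6*(-4) = -18*(-4) = 72)
q = -15 (q = -(-5)*(-3) = -1*15 = -15)
n(m, H) = -54 (n(m, H) = -9 + 3*(-15) = -9 - 45 = -54)
(4*(n(-5, 4)*4) - 5) - 29*P = (4*(-54*4) - 5) - 29*72 = (4*(-216) - 5) - 2088 = (-864 - 5) - 2088 = -869 - 2088 = -2957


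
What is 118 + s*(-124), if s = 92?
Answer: -11290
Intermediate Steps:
118 + s*(-124) = 118 + 92*(-124) = 118 - 11408 = -11290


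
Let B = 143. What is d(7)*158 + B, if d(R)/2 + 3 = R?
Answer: 1407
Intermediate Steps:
d(R) = -6 + 2*R
d(7)*158 + B = (-6 + 2*7)*158 + 143 = (-6 + 14)*158 + 143 = 8*158 + 143 = 1264 + 143 = 1407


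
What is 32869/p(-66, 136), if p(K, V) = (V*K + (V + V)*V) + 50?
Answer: 32869/28066 ≈ 1.1711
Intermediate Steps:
p(K, V) = 50 + 2*V² + K*V (p(K, V) = (K*V + (2*V)*V) + 50 = (K*V + 2*V²) + 50 = (2*V² + K*V) + 50 = 50 + 2*V² + K*V)
32869/p(-66, 136) = 32869/(50 + 2*136² - 66*136) = 32869/(50 + 2*18496 - 8976) = 32869/(50 + 36992 - 8976) = 32869/28066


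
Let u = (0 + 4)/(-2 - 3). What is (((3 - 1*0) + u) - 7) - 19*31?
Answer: -2969/5 ≈ -593.80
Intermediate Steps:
u = -⅘ (u = 4/(-5) = 4*(-⅕) = -⅘ ≈ -0.80000)
(((3 - 1*0) + u) - 7) - 19*31 = (((3 - 1*0) - ⅘) - 7) - 19*31 = (((3 + 0) - ⅘) - 7) - 589 = ((3 - ⅘) - 7) - 589 = (11/5 - 7) - 589 = -24/5 - 589 = -2969/5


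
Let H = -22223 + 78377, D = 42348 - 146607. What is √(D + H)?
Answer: 3*I*√5345 ≈ 219.33*I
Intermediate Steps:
D = -104259
H = 56154
√(D + H) = √(-104259 + 56154) = √(-48105) = 3*I*√5345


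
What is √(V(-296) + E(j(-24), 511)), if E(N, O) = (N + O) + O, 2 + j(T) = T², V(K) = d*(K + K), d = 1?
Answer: 2*√251 ≈ 31.686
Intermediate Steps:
V(K) = 2*K (V(K) = 1*(K + K) = 1*(2*K) = 2*K)
j(T) = -2 + T²
E(N, O) = N + 2*O
√(V(-296) + E(j(-24), 511)) = √(2*(-296) + ((-2 + (-24)²) + 2*511)) = √(-592 + ((-2 + 576) + 1022)) = √(-592 + (574 + 1022)) = √(-592 + 1596) = √1004 = 2*√251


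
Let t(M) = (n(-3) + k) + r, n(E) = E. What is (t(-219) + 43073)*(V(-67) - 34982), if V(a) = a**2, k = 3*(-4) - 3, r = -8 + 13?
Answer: -1313028580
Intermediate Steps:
r = 5
k = -15 (k = -12 - 3 = -15)
t(M) = -13 (t(M) = (-3 - 15) + 5 = -18 + 5 = -13)
(t(-219) + 43073)*(V(-67) - 34982) = (-13 + 43073)*((-67)**2 - 34982) = 43060*(4489 - 34982) = 43060*(-30493) = -1313028580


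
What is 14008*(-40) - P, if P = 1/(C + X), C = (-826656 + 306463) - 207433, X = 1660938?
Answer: -522953379841/933312 ≈ -5.6032e+5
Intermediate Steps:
C = -727626 (C = -520193 - 207433 = -727626)
P = 1/933312 (P = 1/(-727626 + 1660938) = 1/933312 ≈ 1.0715e-6)
14008*(-40) - P = 14008*(-40) - 1*1/933312 = -560320 - 1/933312 = -522953379841/933312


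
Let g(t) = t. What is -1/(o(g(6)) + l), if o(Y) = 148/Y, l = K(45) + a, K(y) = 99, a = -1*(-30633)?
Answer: -3/92270 ≈ -3.2513e-5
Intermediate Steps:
a = 30633
l = 30732 (l = 99 + 30633 = 30732)
-1/(o(g(6)) + l) = -1/(148/6 + 30732) = -1/(148*(⅙) + 30732) = -1/(74/3 + 30732) = -1/92270/3 = -1*3/92270 = -3/92270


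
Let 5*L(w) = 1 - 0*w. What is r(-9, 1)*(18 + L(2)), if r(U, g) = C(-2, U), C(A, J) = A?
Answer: -182/5 ≈ -36.400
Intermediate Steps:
r(U, g) = -2
L(w) = 1/5 (L(w) = (1 - 0*w)/5 = (1 - 1*0)/5 = (1 + 0)/5 = (1/5)*1 = 1/5)
r(-9, 1)*(18 + L(2)) = -2*(18 + 1/5) = -2*91/5 = -182/5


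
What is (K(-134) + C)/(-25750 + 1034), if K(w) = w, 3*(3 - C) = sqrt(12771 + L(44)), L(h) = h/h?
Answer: 131/24716 + sqrt(3193)/37074 ≈ 0.0068244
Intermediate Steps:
L(h) = 1
C = 3 - 2*sqrt(3193)/3 (C = 3 - sqrt(12771 + 1)/3 = 3 - 2*sqrt(3193)/3 ≈ -34.671)
(K(-134) + C)/(-25750 + 1034) = (-134 + (3 - 2*sqrt(3193)/3))/(-25750 + 1034) = (-131 - 2*sqrt(3193)/3)/(-24716) = (-131 - 2*sqrt(3193)/3)*(-1/24716) = 131/24716 + sqrt(3193)/37074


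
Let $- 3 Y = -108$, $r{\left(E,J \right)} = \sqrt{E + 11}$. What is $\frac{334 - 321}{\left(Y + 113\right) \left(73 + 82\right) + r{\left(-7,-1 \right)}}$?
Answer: $\frac{13}{23097} \approx 0.00056284$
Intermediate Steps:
$r{\left(E,J \right)} = \sqrt{11 + E}$
$Y = 36$ ($Y = \left(- \frac{1}{3}\right) \left(-108\right) = 36$)
$\frac{334 - 321}{\left(Y + 113\right) \left(73 + 82\right) + r{\left(-7,-1 \right)}} = \frac{334 - 321}{\left(36 + 113\right) \left(73 + 82\right) + \sqrt{11 - 7}} = \frac{334 - 321}{149 \cdot 155 + \sqrt{4}} = \frac{334 - 321}{23095 + 2} = \frac{13}{23097}$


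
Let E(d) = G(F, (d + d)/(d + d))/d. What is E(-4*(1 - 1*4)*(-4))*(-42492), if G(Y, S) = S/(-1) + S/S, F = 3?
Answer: 0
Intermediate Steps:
G(Y, S) = 1 - S (G(Y, S) = S*(-1) + 1 = -S + 1 = 1 - S)
E(d) = 0 (E(d) = (1 - (d + d)/(d + d))/d = (1 - 2*d/(2*d))/d = (1 - 2*d*1/(2*d))/d = (1 - 1*1)/d = (1 - 1)/d = 0/d = 0)
E(-4*(1 - 1*4)*(-4))*(-42492) = 0*(-42492) = 0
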